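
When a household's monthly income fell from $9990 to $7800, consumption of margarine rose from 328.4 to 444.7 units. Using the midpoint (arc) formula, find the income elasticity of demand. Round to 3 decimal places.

ΔQ = 444.7 − 328.4 = 116.3; midpoint Q̄ = (328.4 + 444.7)/2 = 386.55.
ΔI = 7800 − 9990 = -2190; midpoint Ī = (9990 + 7800)/2 = 8895.
η = (ΔQ/Q̄) ÷ (ΔI/Ī) = (116.3/386.55) ÷ (-2190/8895) = -1.222.

-1.222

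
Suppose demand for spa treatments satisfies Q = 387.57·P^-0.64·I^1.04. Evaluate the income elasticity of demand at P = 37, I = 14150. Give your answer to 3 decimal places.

For a multiplicative demand Q = A·P^α·I^β, the income elasticity is β everywhere.
Here β = 1.04, so η = 1.040.

1.040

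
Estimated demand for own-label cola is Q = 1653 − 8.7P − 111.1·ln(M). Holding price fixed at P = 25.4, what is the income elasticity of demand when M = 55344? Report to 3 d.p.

At P = 25.4, M = 55344: Q = 218.661.
Holding P constant, ∂Q/∂M = -111.1/M = -0.00200744.
η_M = (∂Q/∂M)·(M/Q) = -0.00200744 × (55344/218.661) = -0.508.

-0.508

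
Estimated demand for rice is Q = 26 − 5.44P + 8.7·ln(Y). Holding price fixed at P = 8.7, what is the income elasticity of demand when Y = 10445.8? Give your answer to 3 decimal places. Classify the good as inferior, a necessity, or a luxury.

0.147 (necessity)

At P = 8.7, Y = 10445.8: Q = 59.181.
Holding P constant, ∂Q/∂Y = 8.7/Y = 0.000832871.
η_Y = (∂Q/∂Y)·(Y/Q) = 0.000832871 × (10445.8/59.181) = 0.147.
Since 0 < η < 1, this is a necessity.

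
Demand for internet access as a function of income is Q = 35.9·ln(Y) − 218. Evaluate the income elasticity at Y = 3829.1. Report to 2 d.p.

At Y = 3829.1: Q = 78.189.
dQ/dY = 35.9/Y = 0.00937557 at this income.
η = (dQ/dY)·(Y/Q) = 0.00937557 × (3829.1/78.189) = 0.46.

0.46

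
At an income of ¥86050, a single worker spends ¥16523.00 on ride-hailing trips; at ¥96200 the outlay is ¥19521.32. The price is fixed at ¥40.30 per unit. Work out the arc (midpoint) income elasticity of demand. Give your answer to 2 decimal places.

With a constant price, Q₁ = 16523.00/40.30 = 410.000 and Q₂ = 19521.32/40.30 = 484.400 (equivalently, work directly with expenditure since P cancels).
Midpoint %ΔQ = (19521.32 − 16523.00)/18022.16 = 0.16637; midpoint %ΔI = (96200 − 86050)/91125 = 0.11139.
η = 0.16637 / 0.11139 = 1.49.

1.49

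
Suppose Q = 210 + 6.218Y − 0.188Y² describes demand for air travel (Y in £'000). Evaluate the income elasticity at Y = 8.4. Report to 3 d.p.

0.103

At Y = 8.4: Q = 248.9659.
dQ/dY = 6.218 − 0.376Y = 3.05960.
η = (dQ/dY)·(Y/Q) = 3.05960 × (8.4/248.9659) = 0.103.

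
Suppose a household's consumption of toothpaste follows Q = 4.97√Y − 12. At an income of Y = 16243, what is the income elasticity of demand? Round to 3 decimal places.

0.510

At Y = 16243: Q = 621.417.
dQ/dY = 4.97/(2√Y) = 0.0194981 at this income.
η = (dQ/dY)·(Y/Q) = 0.0194981 × (16243/621.417) = 0.510.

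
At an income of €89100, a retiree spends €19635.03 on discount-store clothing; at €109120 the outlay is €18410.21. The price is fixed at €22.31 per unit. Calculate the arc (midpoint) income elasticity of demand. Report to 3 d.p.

With a constant price, Q₁ = 19635.03/22.31 = 880.100 and Q₂ = 18410.21/22.31 = 825.200 (equivalently, work directly with expenditure since P cancels).
Midpoint %ΔQ = (18410.21 − 19635.03)/19022.62 = -0.06439; midpoint %ΔI = (109120 − 89100)/99110 = 0.20200.
η = -0.06439 / 0.20200 = -0.319.

-0.319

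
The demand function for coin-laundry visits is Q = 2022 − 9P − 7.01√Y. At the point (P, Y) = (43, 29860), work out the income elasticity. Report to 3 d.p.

-1.430

At P = 43, Y = 29860: Q = 423.669.
Holding P constant, ∂Q/∂Y = -7.01/(2√Y) = -0.0202835.
η_Y = (∂Q/∂Y)·(Y/Q) = -0.0202835 × (29860/423.669) = -1.430.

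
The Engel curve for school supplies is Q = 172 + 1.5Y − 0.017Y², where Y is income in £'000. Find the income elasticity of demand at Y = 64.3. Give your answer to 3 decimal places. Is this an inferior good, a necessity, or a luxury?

At Y = 64.3: Q = 198.1637.
dQ/dY = 1.5 − 0.034Y = -0.68620.
η = (dQ/dY)·(Y/Q) = -0.68620 × (64.3/198.1637) = -0.223.
η < 0 ⇒ inferior good.

-0.223 (inferior good)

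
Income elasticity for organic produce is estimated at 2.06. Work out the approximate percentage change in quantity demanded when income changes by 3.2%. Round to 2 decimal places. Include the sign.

6.59%

%ΔQ ≈ η × %ΔI = 2.06 × 3.2% = 6.59%.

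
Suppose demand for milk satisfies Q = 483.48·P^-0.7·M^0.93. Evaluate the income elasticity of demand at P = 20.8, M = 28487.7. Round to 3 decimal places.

For a multiplicative demand Q = A·P^α·M^β, the income elasticity is β everywhere.
Here β = 0.93, so η = 0.930.

0.930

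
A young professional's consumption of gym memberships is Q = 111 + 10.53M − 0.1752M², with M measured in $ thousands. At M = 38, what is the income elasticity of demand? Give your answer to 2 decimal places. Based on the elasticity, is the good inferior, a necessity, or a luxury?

At M = 38: Q = 258.1512.
dQ/dM = 10.53 − 0.3504M = -2.78520.
η = (dQ/dM)·(M/Q) = -2.78520 × (38/258.1512) = -0.41.
η < 0 ⇒ inferior good.

-0.41 (inferior good)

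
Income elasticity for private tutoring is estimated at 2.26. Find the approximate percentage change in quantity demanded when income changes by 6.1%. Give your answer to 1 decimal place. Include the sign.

13.8%

%ΔQ ≈ η × %ΔI = 2.26 × 6.1% = 13.8%.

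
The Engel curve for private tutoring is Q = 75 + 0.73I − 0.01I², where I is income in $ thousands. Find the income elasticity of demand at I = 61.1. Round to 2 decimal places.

At I = 61.1: Q = 82.2709.
dQ/dI = 0.73 − 0.02I = -0.49200.
η = (dQ/dI)·(I/Q) = -0.49200 × (61.1/82.2709) = -0.37.

-0.37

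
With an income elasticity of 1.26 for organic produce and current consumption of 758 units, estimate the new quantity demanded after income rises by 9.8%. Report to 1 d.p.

%ΔQ ≈ η × %ΔI = 1.26 × 9.8% = 12.348%.
New Q ≈ 758 × (1 + 0.12348) = 851.6.

851.6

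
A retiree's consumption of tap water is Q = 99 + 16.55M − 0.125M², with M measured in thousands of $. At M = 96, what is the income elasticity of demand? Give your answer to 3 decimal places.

At M = 96: Q = 535.8000.
dQ/dM = 16.55 − 0.25M = -7.45000.
η = (dQ/dM)·(M/Q) = -7.45000 × (96/535.8000) = -1.335.

-1.335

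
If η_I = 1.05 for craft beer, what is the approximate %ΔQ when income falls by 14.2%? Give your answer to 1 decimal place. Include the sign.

%ΔQ ≈ η × %ΔI = 1.05 × (-14.2%) = -14.9%.

-14.9%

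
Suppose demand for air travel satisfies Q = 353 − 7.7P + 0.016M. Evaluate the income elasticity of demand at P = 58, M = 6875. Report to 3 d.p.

At P = 58, M = 6875: Q = 16.400.
Holding P constant, ∂Q/∂M = 0.016.
η_M = (∂Q/∂M)·(M/Q) = 0.016 × (6875/16.400) = 6.707.

6.707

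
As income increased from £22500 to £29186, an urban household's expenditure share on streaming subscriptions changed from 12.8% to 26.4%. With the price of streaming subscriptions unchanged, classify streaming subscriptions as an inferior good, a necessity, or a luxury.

luxury

The budget share rises as income rises, so η > 1.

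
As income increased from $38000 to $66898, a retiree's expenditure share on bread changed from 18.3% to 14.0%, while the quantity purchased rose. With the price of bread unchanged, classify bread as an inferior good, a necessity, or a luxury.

Quantity rises but the budget share falls as income rises, so 0 < η < 1.

necessity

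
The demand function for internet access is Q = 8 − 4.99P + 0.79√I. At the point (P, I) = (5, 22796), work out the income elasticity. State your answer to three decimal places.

At P = 5, I = 22796: Q = 102.327.
Holding P constant, ∂Q/∂I = 0.79/(2√I) = 0.00261618.
η_I = (∂Q/∂I)·(I/Q) = 0.00261618 × (22796/102.327) = 0.583.

0.583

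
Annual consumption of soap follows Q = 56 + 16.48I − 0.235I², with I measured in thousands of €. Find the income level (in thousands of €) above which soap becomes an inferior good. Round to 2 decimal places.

35.06

dQ/dI = 16.48 − 0.47I.
The good is inferior where dQ/dI < 0. Setting dQ/dI = 0 gives I = 16.48 / 0.47 = 35.06.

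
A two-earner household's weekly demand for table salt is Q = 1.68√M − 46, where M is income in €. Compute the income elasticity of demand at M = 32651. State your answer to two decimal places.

At M = 32651: Q = 257.569.
dQ/dM = 1.68/(2√M) = 0.00464869 at this income.
η = (dQ/dM)·(M/Q) = 0.00464869 × (32651/257.569) = 0.59.

0.59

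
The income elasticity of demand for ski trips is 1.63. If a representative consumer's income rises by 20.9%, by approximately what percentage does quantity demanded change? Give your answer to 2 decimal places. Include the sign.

%ΔQ ≈ η × %ΔI = 1.63 × 20.9% = 34.07%.

34.07%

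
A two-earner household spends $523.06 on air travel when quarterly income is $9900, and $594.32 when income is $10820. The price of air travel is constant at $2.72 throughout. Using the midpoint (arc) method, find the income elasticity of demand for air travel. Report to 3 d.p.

1.436

With a constant price, Q₁ = 523.06/2.72 = 192.301 and Q₂ = 594.32/2.72 = 218.500 (equivalently, work directly with expenditure since P cancels).
Midpoint %ΔQ = (594.32 − 523.06)/558.69 = 0.12755; midpoint %ΔI = (10820 − 9900)/10360 = 0.08880.
η = 0.12755 / 0.08880 = 1.436.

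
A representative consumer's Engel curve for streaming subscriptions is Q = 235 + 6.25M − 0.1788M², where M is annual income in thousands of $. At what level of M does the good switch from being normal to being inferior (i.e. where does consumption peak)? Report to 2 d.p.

dQ/dM = 6.25 − 0.3576M.
The good is inferior where dQ/dM < 0. Setting dQ/dM = 0 gives M = 6.25 / 0.3576 = 17.48.

17.48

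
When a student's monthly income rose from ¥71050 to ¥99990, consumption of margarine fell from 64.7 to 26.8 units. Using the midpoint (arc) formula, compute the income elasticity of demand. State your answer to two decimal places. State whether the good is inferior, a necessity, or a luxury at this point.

ΔQ = 26.8 − 64.7 = -37.9; midpoint Q̄ = (64.7 + 26.8)/2 = 45.75.
ΔI = 99990 − 71050 = 28940; midpoint Ī = (71050 + 99990)/2 = 85520.
η = (ΔQ/Q̄) ÷ (ΔI/Ī) = (-37.9/45.75) ÷ (28940/85520) = -2.45.
η < 0 ⇒ inferior good.

-2.45 (inferior good)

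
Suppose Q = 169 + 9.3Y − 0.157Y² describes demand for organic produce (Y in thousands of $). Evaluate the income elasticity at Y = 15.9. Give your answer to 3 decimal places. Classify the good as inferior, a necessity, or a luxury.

0.247 (necessity)

At Y = 15.9: Q = 277.1788.
dQ/dY = 9.3 − 0.314Y = 4.30740.
η = (dQ/dY)·(Y/Q) = 4.30740 × (15.9/277.1788) = 0.247.
0 < η < 1 ⇒ necessity.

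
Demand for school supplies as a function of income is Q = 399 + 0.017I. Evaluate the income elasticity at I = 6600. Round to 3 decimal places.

0.219

At I = 6600: Q = 511.200.
dQ/dI = 0.017.
η = (dQ/dI)·(I/Q) = 0.017 × (6600/511.200) = 0.219.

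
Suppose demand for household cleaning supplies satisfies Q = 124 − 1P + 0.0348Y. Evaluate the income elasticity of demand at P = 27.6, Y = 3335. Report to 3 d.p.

0.546

At P = 27.6, Y = 3335: Q = 212.458.
Holding P constant, ∂Q/∂Y = 0.0348.
η_Y = (∂Q/∂Y)·(Y/Q) = 0.0348 × (3335/212.458) = 0.546.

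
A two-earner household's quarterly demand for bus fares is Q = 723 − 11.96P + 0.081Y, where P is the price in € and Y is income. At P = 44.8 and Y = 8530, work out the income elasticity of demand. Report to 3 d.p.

At P = 44.8, Y = 8530: Q = 878.122.
Holding P constant, ∂Q/∂Y = 0.081.
η_Y = (∂Q/∂Y)·(Y/Q) = 0.081 × (8530/878.122) = 0.787.

0.787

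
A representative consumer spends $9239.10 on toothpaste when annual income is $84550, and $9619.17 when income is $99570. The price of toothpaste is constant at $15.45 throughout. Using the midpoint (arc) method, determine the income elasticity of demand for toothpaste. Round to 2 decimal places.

With a constant price, Q₁ = 9239.10/15.45 = 598.000 and Q₂ = 9619.17/15.45 = 622.600 (equivalently, work directly with expenditure since P cancels).
Midpoint %ΔQ = (9619.17 − 9239.10)/9429.14 = 0.04031; midpoint %ΔI = (99570 − 84550)/92060 = 0.16315.
η = 0.04031 / 0.16315 = 0.25.

0.25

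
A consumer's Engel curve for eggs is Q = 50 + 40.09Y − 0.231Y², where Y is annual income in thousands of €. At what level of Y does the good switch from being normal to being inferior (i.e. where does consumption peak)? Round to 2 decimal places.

86.77

dQ/dY = 40.09 − 0.462Y.
The good is inferior where dQ/dY < 0. Setting dQ/dY = 0 gives Y = 40.09 / 0.462 = 86.77.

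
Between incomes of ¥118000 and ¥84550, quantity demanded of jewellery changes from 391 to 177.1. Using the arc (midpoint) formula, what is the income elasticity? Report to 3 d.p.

2.280

ΔQ = 177.1 − 391 = -213.9; midpoint Q̄ = (391 + 177.1)/2 = 284.05.
ΔI = 84550 − 118000 = -33450; midpoint Ī = (118000 + 84550)/2 = 101275.
η = (ΔQ/Q̄) ÷ (ΔI/Ī) = (-213.9/284.05) ÷ (-33450/101275) = 2.280.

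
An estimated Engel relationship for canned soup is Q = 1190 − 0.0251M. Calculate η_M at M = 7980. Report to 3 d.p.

At M = 7980: Q = 989.702.
dQ/dM = −0.0251.
η = (dQ/dM)·(M/Q) = -0.0251 × (7980/989.702) = -0.202.

-0.202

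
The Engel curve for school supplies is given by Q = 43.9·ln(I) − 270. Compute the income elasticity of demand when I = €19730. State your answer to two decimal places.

At I = 19730: Q = 164.166.
dQ/dI = 43.9/I = 0.00222504 at this income.
η = (dQ/dI)·(I/Q) = 0.00222504 × (19730/164.166) = 0.27.

0.27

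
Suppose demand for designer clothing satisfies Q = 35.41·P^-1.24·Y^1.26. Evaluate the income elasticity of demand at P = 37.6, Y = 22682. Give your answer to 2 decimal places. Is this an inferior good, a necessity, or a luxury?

1.26 (luxury)

For a multiplicative demand Q = A·P^α·Y^β, the income elasticity is β everywhere.
Here β = 1.26, so η = 1.26.
Since η > 1, this is a luxury.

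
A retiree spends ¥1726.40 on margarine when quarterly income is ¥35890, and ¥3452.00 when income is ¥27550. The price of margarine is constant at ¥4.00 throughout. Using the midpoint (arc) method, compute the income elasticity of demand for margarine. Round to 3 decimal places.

-2.535

With a constant price, Q₁ = 1726.40/4.00 = 431.600 and Q₂ = 3452.00/4.00 = 863.000 (equivalently, work directly with expenditure since P cancels).
Midpoint %ΔQ = (3452.00 − 1726.40)/2589.20 = 0.66646; midpoint %ΔI = (27550 − 35890)/31720 = -0.26293.
η = 0.66646 / -0.26293 = -2.535.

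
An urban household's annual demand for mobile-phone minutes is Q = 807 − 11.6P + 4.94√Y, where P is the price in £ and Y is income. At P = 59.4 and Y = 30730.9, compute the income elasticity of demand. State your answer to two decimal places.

At P = 59.4, Y = 30730.9: Q = 983.953.
Holding P constant, ∂Q/∂Y = 4.94/(2√Y) = 0.0140899.
η_Y = (∂Q/∂Y)·(Y/Q) = 0.0140899 × (30730.9/983.953) = 0.44.

0.44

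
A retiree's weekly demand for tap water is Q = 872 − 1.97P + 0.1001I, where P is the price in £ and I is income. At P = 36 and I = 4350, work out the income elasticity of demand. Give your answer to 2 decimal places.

At P = 36, I = 4350: Q = 1236.515.
Holding P constant, ∂Q/∂I = 0.1001.
η_I = (∂Q/∂I)·(I/Q) = 0.1001 × (4350/1236.515) = 0.35.

0.35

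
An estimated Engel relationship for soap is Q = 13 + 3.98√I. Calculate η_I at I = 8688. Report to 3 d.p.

At I = 8688: Q = 383.974.
dQ/dI = 3.98/(2√I) = 0.0213498 at this income.
η = (dQ/dI)·(I/Q) = 0.0213498 × (8688/383.974) = 0.483.

0.483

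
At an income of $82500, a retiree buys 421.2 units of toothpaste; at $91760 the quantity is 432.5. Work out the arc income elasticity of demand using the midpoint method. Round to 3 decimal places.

0.249

ΔQ = 432.5 − 421.2 = 11.3; midpoint Q̄ = (421.2 + 432.5)/2 = 426.85.
ΔI = 91760 − 82500 = 9260; midpoint Ī = (82500 + 91760)/2 = 87130.
η = (ΔQ/Q̄) ÷ (ΔI/Ī) = (11.3/426.85) ÷ (9260/87130) = 0.249.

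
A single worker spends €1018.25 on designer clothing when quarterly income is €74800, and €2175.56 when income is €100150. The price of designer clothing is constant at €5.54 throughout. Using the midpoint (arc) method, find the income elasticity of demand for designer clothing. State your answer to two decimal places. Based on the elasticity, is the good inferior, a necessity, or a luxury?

With a constant price, Q₁ = 1018.25/5.54 = 183.800 and Q₂ = 2175.56/5.54 = 392.700 (equivalently, work directly with expenditure since P cancels).
Midpoint %ΔQ = (2175.56 − 1018.25)/1596.91 = 0.72472; midpoint %ΔI = (100150 − 74800)/87475 = 0.28980.
η = 0.72472 / 0.28980 = 2.50.
η > 1 ⇒ luxury.

2.50 (luxury)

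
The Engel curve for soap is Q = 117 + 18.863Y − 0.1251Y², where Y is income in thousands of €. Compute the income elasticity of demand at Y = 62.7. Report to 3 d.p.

At Y = 62.7: Q = 807.9057.
dQ/dY = 18.863 − 0.2502Y = 3.17546.
η = (dQ/dY)·(Y/Q) = 3.17546 × (62.7/807.9057) = 0.246.

0.246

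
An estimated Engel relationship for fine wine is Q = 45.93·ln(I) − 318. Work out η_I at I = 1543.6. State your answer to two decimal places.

2.39

At I = 1543.6: Q = 19.212.
dQ/dI = 45.93/I = 0.0297551 at this income.
η = (dQ/dI)·(I/Q) = 0.0297551 × (1543.6/19.212) = 2.39.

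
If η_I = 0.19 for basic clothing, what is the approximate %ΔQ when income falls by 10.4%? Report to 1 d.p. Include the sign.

%ΔQ ≈ η × %ΔI = 0.19 × (-10.4%) = -2.0%.

-2.0%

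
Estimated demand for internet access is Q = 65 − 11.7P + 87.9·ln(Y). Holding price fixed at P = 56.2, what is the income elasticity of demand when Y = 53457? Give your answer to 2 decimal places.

0.24

At P = 56.2, Y = 53457: Q = 364.395.
Holding P constant, ∂Q/∂Y = 87.9/Y = 0.00164431.
η_Y = (∂Q/∂Y)·(Y/Q) = 0.00164431 × (53457/364.395) = 0.24.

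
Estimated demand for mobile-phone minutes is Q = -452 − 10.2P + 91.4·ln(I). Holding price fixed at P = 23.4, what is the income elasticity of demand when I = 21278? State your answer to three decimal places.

At P = 23.4, I = 21278: Q = 220.160.
Holding P constant, ∂Q/∂I = 91.4/I = 0.00429552.
η_I = (∂Q/∂I)·(I/Q) = 0.00429552 × (21278/220.160) = 0.415.

0.415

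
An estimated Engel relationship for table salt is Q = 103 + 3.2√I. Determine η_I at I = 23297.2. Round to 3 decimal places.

At I = 23297.2: Q = 591.429.
dQ/dI = 3.2/(2√I) = 0.0104826 at this income.
η = (dQ/dI)·(I/Q) = 0.0104826 × (23297.2/591.429) = 0.413.

0.413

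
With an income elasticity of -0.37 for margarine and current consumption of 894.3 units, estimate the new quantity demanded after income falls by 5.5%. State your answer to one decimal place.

%ΔQ ≈ η × %ΔI = -0.37 × (-5.5%) = 2.035%.
New Q ≈ 894.3 × (1 + 0.02035) = 912.5.

912.5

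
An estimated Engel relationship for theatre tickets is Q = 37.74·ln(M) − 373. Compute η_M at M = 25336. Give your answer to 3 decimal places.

3.898

At M = 25336: Q = 9.683.
dQ/dM = 37.74/M = 0.00148958 at this income.
η = (dQ/dM)·(M/Q) = 0.00148958 × (25336/9.683) = 3.898.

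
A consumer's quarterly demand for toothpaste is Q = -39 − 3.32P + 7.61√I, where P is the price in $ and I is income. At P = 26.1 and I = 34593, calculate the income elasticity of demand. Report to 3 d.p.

0.549

At P = 26.1, I = 34593: Q = 1289.747.
Holding P constant, ∂Q/∂I = 7.61/(2√I) = 0.0204579.
η_I = (∂Q/∂I)·(I/Q) = 0.0204579 × (34593/1289.747) = 0.549.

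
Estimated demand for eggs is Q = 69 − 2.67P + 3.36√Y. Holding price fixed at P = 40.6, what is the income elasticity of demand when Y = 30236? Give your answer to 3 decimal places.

At P = 40.6, Y = 30236: Q = 544.852.
Holding P constant, ∂Q/∂Y = 3.36/(2√Y) = 0.00966156.
η_Y = (∂Q/∂Y)·(Y/Q) = 0.00966156 × (30236/544.852) = 0.536.

0.536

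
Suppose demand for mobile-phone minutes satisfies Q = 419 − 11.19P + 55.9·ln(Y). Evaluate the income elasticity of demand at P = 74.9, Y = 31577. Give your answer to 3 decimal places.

0.349

At P = 74.9, Y = 31577: Q = 160.003.
Holding P constant, ∂Q/∂Y = 55.9/Y = 0.00177028.
η_Y = (∂Q/∂Y)·(Y/Q) = 0.00177028 × (31577/160.003) = 0.349.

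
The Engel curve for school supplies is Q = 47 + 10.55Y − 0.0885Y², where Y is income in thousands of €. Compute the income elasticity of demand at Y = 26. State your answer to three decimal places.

0.591

At Y = 26: Q = 261.4740.
dQ/dY = 10.55 − 0.177Y = 5.94800.
η = (dQ/dY)·(Y/Q) = 5.94800 × (26/261.4740) = 0.591.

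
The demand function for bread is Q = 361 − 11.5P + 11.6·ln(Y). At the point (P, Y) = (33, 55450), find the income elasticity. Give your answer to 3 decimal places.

At P = 33, Y = 55450: Q = 108.210.
Holding P constant, ∂Q/∂Y = 11.6/Y = 0.000209197.
η_Y = (∂Q/∂Y)·(Y/Q) = 0.000209197 × (55450/108.210) = 0.107.

0.107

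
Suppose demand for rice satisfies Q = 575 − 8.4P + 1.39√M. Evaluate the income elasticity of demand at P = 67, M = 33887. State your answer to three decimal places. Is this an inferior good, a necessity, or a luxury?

0.477 (necessity)

At P = 67, M = 33887: Q = 268.077.
Holding P constant, ∂Q/∂M = 1.39/(2√M) = 0.00377545.
η_M = (∂Q/∂M)·(M/Q) = 0.00377545 × (33887/268.077) = 0.477.
Since 0 < η < 1, this is a necessity.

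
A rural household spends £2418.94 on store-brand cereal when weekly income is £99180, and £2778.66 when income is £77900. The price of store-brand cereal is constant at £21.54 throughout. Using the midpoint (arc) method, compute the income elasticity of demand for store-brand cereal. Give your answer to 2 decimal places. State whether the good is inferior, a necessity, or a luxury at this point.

With a constant price, Q₁ = 2418.94/21.54 = 112.300 and Q₂ = 2778.66/21.54 = 129.000 (equivalently, work directly with expenditure since P cancels).
Midpoint %ΔQ = (2778.66 − 2418.94)/2598.80 = 0.13842; midpoint %ΔI = (77900 − 99180)/88540 = -0.24034.
η = 0.13842 / -0.24034 = -0.58.
η < 0 ⇒ inferior good.

-0.58 (inferior good)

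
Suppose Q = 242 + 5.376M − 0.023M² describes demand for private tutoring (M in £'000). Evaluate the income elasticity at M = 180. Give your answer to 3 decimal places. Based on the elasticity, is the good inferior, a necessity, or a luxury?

At M = 180: Q = 464.4800.
dQ/dM = 5.376 − 0.046M = -2.90400.
η = (dQ/dM)·(M/Q) = -2.90400 × (180/464.4800) = -1.125.
η < 0 ⇒ inferior good.

-1.125 (inferior good)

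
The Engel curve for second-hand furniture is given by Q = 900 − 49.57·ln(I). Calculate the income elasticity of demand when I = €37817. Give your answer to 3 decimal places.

At I = 37817: Q = 377.507.
dQ/dI = -49.57/I = -0.00131079 at this income.
η = (dQ/dI)·(I/Q) = -0.00131079 × (37817/377.507) = -0.131.

-0.131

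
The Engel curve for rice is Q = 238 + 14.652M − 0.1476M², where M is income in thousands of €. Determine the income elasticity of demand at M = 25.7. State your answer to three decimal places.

0.351

At M = 25.7: Q = 517.0681.
dQ/dM = 14.652 − 0.2952M = 7.06536.
η = (dQ/dM)·(M/Q) = 7.06536 × (25.7/517.0681) = 0.351.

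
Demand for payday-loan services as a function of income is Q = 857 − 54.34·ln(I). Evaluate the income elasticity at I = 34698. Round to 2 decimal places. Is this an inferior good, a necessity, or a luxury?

At I = 34698: Q = 288.906.
dQ/dI = -54.34/I = -0.00156608 at this income.
η = (dQ/dI)·(I/Q) = -0.00156608 × (34698/288.906) = -0.19.
Since η < 0, the good is an inferior good.

-0.19 (inferior good)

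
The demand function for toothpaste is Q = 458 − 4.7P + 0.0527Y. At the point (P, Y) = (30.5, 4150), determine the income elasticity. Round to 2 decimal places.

At P = 30.5, Y = 4150: Q = 533.355.
Holding P constant, ∂Q/∂Y = 0.0527.
η_Y = (∂Q/∂Y)·(Y/Q) = 0.0527 × (4150/533.355) = 0.41.

0.41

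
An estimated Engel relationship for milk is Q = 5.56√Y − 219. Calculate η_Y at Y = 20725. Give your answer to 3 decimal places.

At Y = 20725: Q = 581.428.
dQ/dY = 5.56/(2√Y) = 0.0193107 at this income.
η = (dQ/dY)·(Y/Q) = 0.0193107 × (20725/581.428) = 0.688.

0.688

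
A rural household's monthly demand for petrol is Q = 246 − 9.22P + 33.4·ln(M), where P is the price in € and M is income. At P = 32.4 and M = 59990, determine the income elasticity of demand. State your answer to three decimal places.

At P = 32.4, M = 59990: Q = 314.737.
Holding P constant, ∂Q/∂M = 33.4/M = 0.000556759.
η_M = (∂Q/∂M)·(M/Q) = 0.000556759 × (59990/314.737) = 0.106.

0.106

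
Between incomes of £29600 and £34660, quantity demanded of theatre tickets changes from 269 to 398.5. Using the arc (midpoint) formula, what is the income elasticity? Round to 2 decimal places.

2.46

ΔQ = 398.5 − 269 = 129.5; midpoint Q̄ = (269 + 398.5)/2 = 333.75.
ΔI = 34660 − 29600 = 5060; midpoint Ī = (29600 + 34660)/2 = 32130.
η = (ΔQ/Q̄) ÷ (ΔI/Ī) = (129.5/333.75) ÷ (5060/32130) = 2.46.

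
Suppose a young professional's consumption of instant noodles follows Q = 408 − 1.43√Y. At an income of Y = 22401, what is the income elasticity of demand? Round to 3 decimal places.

At Y = 22401: Q = 193.972.
dQ/dY = -1.43/(2√Y) = -0.00477719 at this income.
η = (dQ/dY)·(Y/Q) = -0.00477719 × (22401/193.972) = -0.552.

-0.552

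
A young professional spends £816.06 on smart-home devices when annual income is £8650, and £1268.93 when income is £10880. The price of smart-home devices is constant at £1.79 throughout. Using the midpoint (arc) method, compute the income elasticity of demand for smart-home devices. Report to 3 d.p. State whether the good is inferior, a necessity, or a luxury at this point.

With a constant price, Q₁ = 816.06/1.79 = 455.899 and Q₂ = 1268.93/1.79 = 708.899 (equivalently, work directly with expenditure since P cancels).
Midpoint %ΔQ = (1268.93 − 816.06)/1042.49 = 0.43441; midpoint %ΔI = (10880 − 8650)/9765 = 0.22837.
η = 0.43441 / 0.22837 = 1.902.
η > 1 ⇒ luxury.

1.902 (luxury)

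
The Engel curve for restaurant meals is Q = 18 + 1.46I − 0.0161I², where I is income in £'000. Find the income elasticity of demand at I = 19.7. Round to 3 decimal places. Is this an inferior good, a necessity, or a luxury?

0.401 (necessity)

At I = 19.7: Q = 40.5138.
dQ/dI = 1.46 − 0.0322I = 0.82566.
η = (dQ/dI)·(I/Q) = 0.82566 × (19.7/40.5138) = 0.401.
0 < η < 1 ⇒ necessity.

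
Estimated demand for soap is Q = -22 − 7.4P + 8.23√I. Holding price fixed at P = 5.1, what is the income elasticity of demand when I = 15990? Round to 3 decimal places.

0.530

At P = 5.1, I = 15990: Q = 980.956.
Holding P constant, ∂Q/∂I = 8.23/(2√I) = 0.0325421.
η_I = (∂Q/∂I)·(I/Q) = 0.0325421 × (15990/980.956) = 0.530.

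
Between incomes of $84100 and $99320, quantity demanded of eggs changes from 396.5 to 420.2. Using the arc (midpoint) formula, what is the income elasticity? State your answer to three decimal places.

ΔQ = 420.2 − 396.5 = 23.7; midpoint Q̄ = (396.5 + 420.2)/2 = 408.35.
ΔI = 99320 − 84100 = 15220; midpoint Ī = (84100 + 99320)/2 = 91710.
η = (ΔQ/Q̄) ÷ (ΔI/Ī) = (23.7/408.35) ÷ (15220/91710) = 0.350.

0.350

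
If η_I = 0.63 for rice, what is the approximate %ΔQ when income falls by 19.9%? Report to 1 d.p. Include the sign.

%ΔQ ≈ η × %ΔI = 0.63 × (-19.9%) = -12.5%.

-12.5%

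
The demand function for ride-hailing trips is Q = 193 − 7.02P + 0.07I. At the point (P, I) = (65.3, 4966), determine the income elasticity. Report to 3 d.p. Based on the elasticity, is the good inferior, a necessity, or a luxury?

4.228 (luxury)

At P = 65.3, I = 4966: Q = 82.214.
Holding P constant, ∂Q/∂I = 0.07.
η_I = (∂Q/∂I)·(I/Q) = 0.07 × (4966/82.214) = 4.228.
Since η > 1, this is a luxury.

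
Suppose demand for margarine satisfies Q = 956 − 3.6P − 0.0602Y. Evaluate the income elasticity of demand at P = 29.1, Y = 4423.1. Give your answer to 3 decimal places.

At P = 29.1, Y = 4423.1: Q = 584.969.
Holding P constant, ∂Q/∂Y = −0.0602.
η_Y = (∂Q/∂Y)·(Y/Q) = -0.0602 × (4423.1/584.969) = -0.455.

-0.455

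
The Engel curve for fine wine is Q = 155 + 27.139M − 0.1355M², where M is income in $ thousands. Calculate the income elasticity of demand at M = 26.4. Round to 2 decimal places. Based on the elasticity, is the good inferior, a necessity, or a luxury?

At M = 26.4: Q = 777.0315.
dQ/dM = 27.139 − 0.271M = 19.98460.
η = (dQ/dM)·(M/Q) = 19.98460 × (26.4/777.0315) = 0.68.
0 < η < 1 ⇒ necessity.

0.68 (necessity)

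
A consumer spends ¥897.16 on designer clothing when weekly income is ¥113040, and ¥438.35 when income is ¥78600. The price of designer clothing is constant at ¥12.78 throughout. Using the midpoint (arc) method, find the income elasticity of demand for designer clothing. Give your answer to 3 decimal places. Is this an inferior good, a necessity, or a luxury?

1.912 (luxury)

With a constant price, Q₁ = 897.16/12.78 = 70.200 and Q₂ = 438.35/12.78 = 34.300 (equivalently, work directly with expenditure since P cancels).
Midpoint %ΔQ = (438.35 − 897.16)/667.76 = -0.68709; midpoint %ΔI = (78600 − 113040)/95820 = -0.35942.
η = -0.68709 / -0.35942 = 1.912.
η > 1 ⇒ luxury.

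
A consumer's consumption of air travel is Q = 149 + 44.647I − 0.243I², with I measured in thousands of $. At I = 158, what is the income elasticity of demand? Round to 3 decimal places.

-4.466

At I = 158: Q = 1136.9740.
dQ/dI = 44.647 − 0.486I = -32.14100.
η = (dQ/dI)·(I/Q) = -32.14100 × (158/1136.9740) = -4.466.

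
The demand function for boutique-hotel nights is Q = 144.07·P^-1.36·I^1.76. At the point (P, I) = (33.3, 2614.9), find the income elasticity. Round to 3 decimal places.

For a multiplicative demand Q = A·P^α·I^β, the income elasticity is β everywhere.
Here β = 1.76, so η = 1.760.

1.760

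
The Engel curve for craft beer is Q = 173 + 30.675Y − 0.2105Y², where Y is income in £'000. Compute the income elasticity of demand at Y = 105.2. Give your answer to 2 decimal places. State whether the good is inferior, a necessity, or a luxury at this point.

-1.34 (inferior good)

At Y = 105.2: Q = 1070.3981.
dQ/dY = 30.675 − 0.421Y = -13.61420.
η = (dQ/dY)·(Y/Q) = -13.61420 × (105.2/1070.3981) = -1.34.
η < 0 ⇒ inferior good.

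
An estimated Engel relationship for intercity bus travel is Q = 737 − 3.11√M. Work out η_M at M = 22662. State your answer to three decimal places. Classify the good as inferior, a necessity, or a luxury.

-0.871 (inferior good)

At M = 22662: Q = 268.824.
dQ/dM = -3.11/(2√M) = -0.0103295 at this income.
η = (dQ/dM)·(M/Q) = -0.0103295 × (22662/268.824) = -0.871.
Since η < 0, the good is an inferior good.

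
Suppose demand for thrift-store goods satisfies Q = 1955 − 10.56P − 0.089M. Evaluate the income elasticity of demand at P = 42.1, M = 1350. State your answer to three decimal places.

-0.086

At P = 42.1, M = 1350: Q = 1390.274.
Holding P constant, ∂Q/∂M = −0.089.
η_M = (∂Q/∂M)·(M/Q) = -0.089 × (1350/1390.274) = -0.086.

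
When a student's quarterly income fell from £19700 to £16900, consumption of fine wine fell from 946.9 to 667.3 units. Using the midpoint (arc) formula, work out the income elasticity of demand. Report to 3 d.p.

2.264

ΔQ = 667.3 − 946.9 = -279.6; midpoint Q̄ = (946.9 + 667.3)/2 = 807.1.
ΔI = 16900 − 19700 = -2800; midpoint Ī = (19700 + 16900)/2 = 18300.
η = (ΔQ/Q̄) ÷ (ΔI/Ī) = (-279.6/807.1) ÷ (-2800/18300) = 2.264.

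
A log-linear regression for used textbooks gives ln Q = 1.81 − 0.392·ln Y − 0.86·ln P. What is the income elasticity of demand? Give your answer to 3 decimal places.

In a log-linear demand, the coefficient on ln Y is the income elasticity.
So η = -0.392.

-0.392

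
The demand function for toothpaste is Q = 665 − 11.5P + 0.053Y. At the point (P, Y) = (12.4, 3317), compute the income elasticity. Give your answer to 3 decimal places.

0.252

At P = 12.4, Y = 3317: Q = 698.201.
Holding P constant, ∂Q/∂Y = 0.053.
η_Y = (∂Q/∂Y)·(Y/Q) = 0.053 × (3317/698.201) = 0.252.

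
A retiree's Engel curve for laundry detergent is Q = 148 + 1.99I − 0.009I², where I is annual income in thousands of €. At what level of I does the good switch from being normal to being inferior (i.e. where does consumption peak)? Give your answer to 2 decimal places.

110.56

dQ/dI = 1.99 − 0.018I.
The good is inferior where dQ/dI < 0. Setting dQ/dI = 0 gives I = 1.99 / 0.018 = 110.56.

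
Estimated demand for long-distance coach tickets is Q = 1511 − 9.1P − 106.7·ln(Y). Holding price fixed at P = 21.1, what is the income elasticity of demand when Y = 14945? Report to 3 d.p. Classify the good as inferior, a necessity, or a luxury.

-0.364 (inferior good)

At P = 21.1, Y = 14945: Q = 293.376.
Holding P constant, ∂Q/∂Y = -106.7/Y = -0.00713951.
η_Y = (∂Q/∂Y)·(Y/Q) = -0.00713951 × (14945/293.376) = -0.364.
Since η < 0, this is an inferior good.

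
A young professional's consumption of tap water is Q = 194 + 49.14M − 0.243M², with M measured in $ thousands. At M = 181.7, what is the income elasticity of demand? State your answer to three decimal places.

-6.469

At M = 181.7: Q = 1100.1197.
dQ/dM = 49.14 − 0.486M = -39.16620.
η = (dQ/dM)·(M/Q) = -39.16620 × (181.7/1100.1197) = -6.469.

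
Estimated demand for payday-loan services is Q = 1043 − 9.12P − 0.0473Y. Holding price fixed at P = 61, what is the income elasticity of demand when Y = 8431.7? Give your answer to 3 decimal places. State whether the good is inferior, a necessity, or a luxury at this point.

-4.539 (inferior good)

At P = 61, Y = 8431.7: Q = 87.861.
Holding P constant, ∂Q/∂Y = −0.0473.
η_Y = (∂Q/∂Y)·(Y/Q) = -0.0473 × (8431.7/87.861) = -4.539.
Since η < 0, this is an inferior good.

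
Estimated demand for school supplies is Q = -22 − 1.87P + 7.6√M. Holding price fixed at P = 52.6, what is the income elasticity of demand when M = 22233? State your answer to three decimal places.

0.559

At P = 52.6, M = 22233: Q = 1012.854.
Holding P constant, ∂Q/∂M = 7.6/(2√M) = 0.025485.
η_M = (∂Q/∂M)·(M/Q) = 0.025485 × (22233/1012.854) = 0.559.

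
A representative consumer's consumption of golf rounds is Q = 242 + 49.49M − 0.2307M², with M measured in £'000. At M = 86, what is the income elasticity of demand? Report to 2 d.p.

0.30

At M = 86: Q = 2791.8828.
dQ/dM = 49.49 − 0.4614M = 9.80960.
η = (dQ/dM)·(M/Q) = 9.80960 × (86/2791.8828) = 0.30.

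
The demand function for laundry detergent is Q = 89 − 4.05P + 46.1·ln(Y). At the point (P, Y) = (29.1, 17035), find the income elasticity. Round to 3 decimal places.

0.110

At P = 29.1, Y = 17035: Q = 420.298.
Holding P constant, ∂Q/∂Y = 46.1/Y = 0.00270619.
η_Y = (∂Q/∂Y)·(Y/Q) = 0.00270619 × (17035/420.298) = 0.110.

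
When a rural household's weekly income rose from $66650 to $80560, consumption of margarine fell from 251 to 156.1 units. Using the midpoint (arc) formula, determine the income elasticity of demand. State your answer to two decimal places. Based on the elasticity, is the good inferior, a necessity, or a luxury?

-2.47 (inferior good)

ΔQ = 156.1 − 251 = -94.9; midpoint Q̄ = (251 + 156.1)/2 = 203.55.
ΔI = 80560 − 66650 = 13910; midpoint Ī = (66650 + 80560)/2 = 73605.
η = (ΔQ/Q̄) ÷ (ΔI/Ī) = (-94.9/203.55) ÷ (13910/73605) = -2.47.
η < 0 ⇒ inferior good.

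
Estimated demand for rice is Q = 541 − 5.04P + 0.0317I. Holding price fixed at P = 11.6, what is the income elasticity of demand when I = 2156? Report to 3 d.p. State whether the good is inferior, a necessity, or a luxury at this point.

At P = 11.6, I = 2156: Q = 550.881.
Holding P constant, ∂Q/∂I = 0.0317.
η_I = (∂Q/∂I)·(I/Q) = 0.0317 × (2156/550.881) = 0.124.
Since 0 < η < 1, this is a necessity.

0.124 (necessity)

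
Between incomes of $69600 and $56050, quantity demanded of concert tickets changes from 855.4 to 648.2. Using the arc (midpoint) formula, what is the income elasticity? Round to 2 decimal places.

ΔQ = 648.2 − 855.4 = -207.2; midpoint Q̄ = (855.4 + 648.2)/2 = 751.8.
ΔI = 56050 − 69600 = -13550; midpoint Ī = (69600 + 56050)/2 = 62825.
η = (ΔQ/Q̄) ÷ (ΔI/Ī) = (-207.2/751.8) ÷ (-13550/62825) = 1.28.

1.28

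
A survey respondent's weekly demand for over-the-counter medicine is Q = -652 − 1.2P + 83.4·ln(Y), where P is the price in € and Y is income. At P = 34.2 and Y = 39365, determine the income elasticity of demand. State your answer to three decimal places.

0.440

At P = 34.2, Y = 39365: Q = 189.385.
Holding P constant, ∂Q/∂Y = 83.4/Y = 0.00211863.
η_Y = (∂Q/∂Y)·(Y/Q) = 0.00211863 × (39365/189.385) = 0.440.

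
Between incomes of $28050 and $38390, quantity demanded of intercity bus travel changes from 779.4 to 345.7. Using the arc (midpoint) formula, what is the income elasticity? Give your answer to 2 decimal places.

-2.48

ΔQ = 345.7 − 779.4 = -433.7; midpoint Q̄ = (779.4 + 345.7)/2 = 562.55.
ΔI = 38390 − 28050 = 10340; midpoint Ī = (28050 + 38390)/2 = 33220.
η = (ΔQ/Q̄) ÷ (ΔI/Ī) = (-433.7/562.55) ÷ (10340/33220) = -2.48.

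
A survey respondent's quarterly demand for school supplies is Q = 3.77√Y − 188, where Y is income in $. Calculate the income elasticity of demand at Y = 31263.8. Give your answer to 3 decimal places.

0.696

At Y = 31263.8: Q = 478.595.
dQ/dY = 3.77/(2√Y) = 0.0106608 at this income.
η = (dQ/dY)·(Y/Q) = 0.0106608 × (31263.8/478.595) = 0.696.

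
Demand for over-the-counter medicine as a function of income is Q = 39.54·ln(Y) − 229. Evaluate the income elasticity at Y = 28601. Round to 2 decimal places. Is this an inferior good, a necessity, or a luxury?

At Y = 28601: Q = 176.728.
dQ/dY = 39.54/Y = 0.00138247 at this income.
η = (dQ/dY)·(Y/Q) = 0.00138247 × (28601/176.728) = 0.22.
Since 0 < η < 1, the good is a necessity.

0.22 (necessity)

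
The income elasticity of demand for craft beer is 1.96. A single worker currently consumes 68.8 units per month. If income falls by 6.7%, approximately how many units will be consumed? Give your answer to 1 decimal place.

%ΔQ ≈ η × %ΔI = 1.96 × (-6.7%) = -13.132%.
New Q ≈ 68.8 × (1 − 0.13132) = 59.8.

59.8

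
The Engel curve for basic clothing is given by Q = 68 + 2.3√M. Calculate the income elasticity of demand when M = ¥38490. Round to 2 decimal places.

0.43

At M = 38490: Q = 519.234.
dQ/dM = 2.3/(2√M) = 0.0058617 at this income.
η = (dQ/dM)·(M/Q) = 0.0058617 × (38490/519.234) = 0.43.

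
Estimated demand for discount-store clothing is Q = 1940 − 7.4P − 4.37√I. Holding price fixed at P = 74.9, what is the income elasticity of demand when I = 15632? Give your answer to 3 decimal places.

At P = 74.9, I = 15632: Q = 839.368.
Holding P constant, ∂Q/∂I = -4.37/(2√I) = -0.0174761.
η_I = (∂Q/∂I)·(I/Q) = -0.0174761 × (15632/839.368) = -0.325.

-0.325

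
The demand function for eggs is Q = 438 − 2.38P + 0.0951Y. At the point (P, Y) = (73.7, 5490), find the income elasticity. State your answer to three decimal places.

0.665

At P = 73.7, Y = 5490: Q = 784.693.
Holding P constant, ∂Q/∂Y = 0.0951.
η_Y = (∂Q/∂Y)·(Y/Q) = 0.0951 × (5490/784.693) = 0.665.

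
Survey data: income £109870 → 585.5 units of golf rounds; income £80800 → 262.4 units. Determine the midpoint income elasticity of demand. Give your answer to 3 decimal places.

2.499

ΔQ = 262.4 − 585.5 = -323.1; midpoint Q̄ = (585.5 + 262.4)/2 = 423.95.
ΔI = 80800 − 109870 = -29070; midpoint Ī = (109870 + 80800)/2 = 95335.
η = (ΔQ/Q̄) ÷ (ΔI/Ī) = (-323.1/423.95) ÷ (-29070/95335) = 2.499.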